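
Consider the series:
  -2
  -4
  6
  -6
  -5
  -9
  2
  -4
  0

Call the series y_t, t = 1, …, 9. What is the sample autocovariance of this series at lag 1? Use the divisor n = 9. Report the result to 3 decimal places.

-6.429

Mean ȳ = (-2 − 4 + 6 − 6 − 5 − 9 + 2 − 4 + 0)/9 = -2.4444
Σ_{t=1}^{8}(y_t−ȳ)(y_{t+1}−ȳ) = -57.8642
γ_1 = -57.8642 / 9 = -6.429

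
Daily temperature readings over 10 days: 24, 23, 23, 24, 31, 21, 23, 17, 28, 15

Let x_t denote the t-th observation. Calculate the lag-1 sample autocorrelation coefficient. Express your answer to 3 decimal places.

-0.397

Mean x̄ = (24 + 23 + 23 + 24 + 31 + 21 + 23 + 17 + 28 + 15)/10 = 22.9000
Numerator Σ_{t=1}^{9}(x_t−x̄)(x_{t+1}−x̄) = -77.4100
Denominator Σ(x_t−x̄)² = 194.9000
r_1 = -77.4100 / 194.9000 = -0.397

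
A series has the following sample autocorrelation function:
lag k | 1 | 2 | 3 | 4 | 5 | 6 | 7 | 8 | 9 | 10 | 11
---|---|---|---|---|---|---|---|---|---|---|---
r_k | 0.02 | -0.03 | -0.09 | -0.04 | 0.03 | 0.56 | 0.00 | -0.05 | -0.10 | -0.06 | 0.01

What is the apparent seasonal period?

6

The largest autocorrelation is r_6 = 0.56; the remaining lags stay at or below 0.03.
The dominant spike at lag 6 indicates a seasonal period of 6.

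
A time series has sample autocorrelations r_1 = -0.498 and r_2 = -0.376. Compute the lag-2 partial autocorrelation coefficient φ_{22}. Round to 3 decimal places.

-0.830

φ_{22} = (r_2 − r_1²) / (1 − r_1²)
r_1² = (-0.498)² = 0.248004
Numerator = -0.376 − 0.2480 = -0.6240; denominator = 1 − 0.2480 = 0.7520
φ_{22} = -0.6240 / 0.7520 = -0.830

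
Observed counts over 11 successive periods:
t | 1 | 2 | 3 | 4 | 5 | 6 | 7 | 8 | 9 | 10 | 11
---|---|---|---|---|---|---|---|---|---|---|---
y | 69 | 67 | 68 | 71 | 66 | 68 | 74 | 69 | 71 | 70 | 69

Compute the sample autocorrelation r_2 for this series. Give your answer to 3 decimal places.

Mean ȳ = (69 + 67 + 68 + 71 + 66 + 68 + 74 + 69 + 71 + 70 + 69)/11 = 69.2727
Numerator Σ_{t=1}^{9}(y_t−ȳ)(y_{t+2}−ȳ) = -9.2397
Denominator Σ(y_t−ȳ)² = 48.1818
r_2 = -9.2397 / 48.1818 = -0.192

-0.192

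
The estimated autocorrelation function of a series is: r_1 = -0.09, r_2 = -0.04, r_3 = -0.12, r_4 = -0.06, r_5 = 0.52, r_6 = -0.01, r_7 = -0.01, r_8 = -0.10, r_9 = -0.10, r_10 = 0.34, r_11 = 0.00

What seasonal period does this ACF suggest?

The largest autocorrelation is r_5 = 0.52, with a weaker echo at lag 10 (0.34); the remaining lags stay at or below 0.00.
The dominant spike at lag 5 indicates a seasonal period of 5.

5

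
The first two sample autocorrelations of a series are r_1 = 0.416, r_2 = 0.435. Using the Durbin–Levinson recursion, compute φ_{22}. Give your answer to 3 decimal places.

0.317

φ_{22} = (r_2 − r_1²) / (1 − r_1²)
r_1² = (0.416)² = 0.173056
Numerator = 0.435 − 0.1731 = 0.2619; denominator = 1 − 0.1731 = 0.8269
φ_{22} = 0.2619 / 0.8269 = 0.317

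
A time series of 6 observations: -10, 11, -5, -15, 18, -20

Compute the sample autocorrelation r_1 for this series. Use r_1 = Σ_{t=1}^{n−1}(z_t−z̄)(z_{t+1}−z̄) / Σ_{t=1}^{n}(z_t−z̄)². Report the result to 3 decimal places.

Mean z̄ = (-10 + 11 − 5 − 15 + 18 − 20)/6 = -3.5000
Σ(z_t−z̄)(z_{t+1}−z̄) = (-94.2500) + (-21.7500) + (17.2500) + (-247.2500) + (-354.7500) = -700.7500
Denominator Σ(z_t−z̄)² = 1121.5000
r_1 = -700.7500 / 1121.5000 = -0.625

-0.625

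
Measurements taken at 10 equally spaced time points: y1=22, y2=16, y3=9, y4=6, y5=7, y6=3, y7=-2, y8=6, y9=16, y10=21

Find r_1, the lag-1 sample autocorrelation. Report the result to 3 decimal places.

Mean ȳ = (22 + 16 + 9 + 6 + 7 + 3 − 2 + 6 + 16 + 21)/10 = 10.4000
Numerator Σ_{t=1}^{9}(y_t−ȳ)(y_{t+1}−ȳ) = 284.4400
Denominator Σ(y_t−ȳ)² = 570.4000
r_1 = 284.4400 / 570.4000 = 0.499

0.499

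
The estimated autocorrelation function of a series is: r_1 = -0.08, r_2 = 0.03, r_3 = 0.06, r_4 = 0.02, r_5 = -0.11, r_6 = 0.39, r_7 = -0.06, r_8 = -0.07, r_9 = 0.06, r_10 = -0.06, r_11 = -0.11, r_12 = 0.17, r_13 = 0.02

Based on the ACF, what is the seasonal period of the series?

6

The largest autocorrelation is r_6 = 0.39, with a weaker echo at lag 12 (0.17); the remaining lags stay at or below 0.06.
The dominant spike at lag 6 indicates a seasonal period of 6.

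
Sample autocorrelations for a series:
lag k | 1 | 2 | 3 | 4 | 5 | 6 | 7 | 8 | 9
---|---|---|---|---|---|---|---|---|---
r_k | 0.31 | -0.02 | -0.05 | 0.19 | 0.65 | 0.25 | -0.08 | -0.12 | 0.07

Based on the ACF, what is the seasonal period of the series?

5

The largest autocorrelation is r_5 = 0.65; the remaining lags stay at or below 0.31.
The dominant spike at lag 5 indicates a seasonal period of 5.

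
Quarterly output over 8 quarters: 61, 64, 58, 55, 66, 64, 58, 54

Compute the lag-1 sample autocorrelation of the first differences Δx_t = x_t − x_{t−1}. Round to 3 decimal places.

First differences Δx: 3, -6, -3, 11, -2, -6, -4
Mean of differences = -1.0000
Numerator Σ(Δx_t−Δx̄)(Δx_{t+1}−Δx̄) = -26.0000
Denominator Σ(Δx_t−Δx̄)² = 224.0000
r_1(Δx) = -26.0000 / 224.0000 = -0.116

-0.116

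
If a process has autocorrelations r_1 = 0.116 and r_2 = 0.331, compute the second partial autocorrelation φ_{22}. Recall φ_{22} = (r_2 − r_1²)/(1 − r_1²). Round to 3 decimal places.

φ_{22} = (r_2 − r_1²) / (1 − r_1²)
r_1² = (0.116)² = 0.013456
Numerator = 0.331 − 0.0135 = 0.3175; denominator = 1 − 0.0135 = 0.9865
φ_{22} = 0.3175 / 0.9865 = 0.322

0.322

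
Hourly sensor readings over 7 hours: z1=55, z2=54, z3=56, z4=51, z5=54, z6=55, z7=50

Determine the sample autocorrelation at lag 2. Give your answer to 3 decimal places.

-0.060

Mean z̄ = (55 + 54 + 56 + 51 + 54 + 55 + 50)/7 = 53.5714
Deviations from mean: 1.4286, 0.4286, 2.4286, -2.5714, 0.4286, 1.4286, -3.5714
Numerator Σ_{t=1}^{5}(z_t−z̄)(z_{t+2}−z̄) = -1.7959
Denominator Σ(z_t−z̄)² = 29.7143
r_2 = -1.7959 / 29.7143 = -0.060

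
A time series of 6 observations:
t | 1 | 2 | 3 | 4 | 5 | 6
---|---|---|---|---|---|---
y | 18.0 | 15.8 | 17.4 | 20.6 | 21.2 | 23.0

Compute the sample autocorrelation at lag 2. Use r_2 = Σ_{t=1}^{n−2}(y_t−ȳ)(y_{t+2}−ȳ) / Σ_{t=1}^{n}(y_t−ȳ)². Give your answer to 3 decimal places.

Mean ȳ = (18.0 + 15.8 + 17.4 + 20.6 + 21.2 + 23.0)/6 = 19.3333
Deviations from mean: -1.3333, -3.5333, -1.9333, 1.2667, 1.8667, 3.6667
Σ(y_t−ȳ)(y_{t+2}−ȳ) = (2.5778) + (-4.4756) + (-3.6089) + (4.6444) = -0.8622
Denominator Σ(y_t−ȳ)² = 36.5333
r_2 = -0.8622 / 36.5333 = -0.024

-0.024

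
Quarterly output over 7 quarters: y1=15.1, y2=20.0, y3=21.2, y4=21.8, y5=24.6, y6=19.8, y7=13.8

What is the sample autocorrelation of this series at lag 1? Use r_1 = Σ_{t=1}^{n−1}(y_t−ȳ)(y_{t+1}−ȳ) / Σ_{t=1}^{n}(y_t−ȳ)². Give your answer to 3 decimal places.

0.167

Mean ȳ = (15.1 + 20.0 + 21.2 + 21.8 + 24.6 + 19.8 + 13.8)/7 = 19.4714
Deviations from mean: -4.3714, 0.5286, 1.7286, 2.3286, 5.1286, 0.3286, -5.6714
Σ(y_t−ȳ)(y_{t+1}−ȳ) = (-2.3106) + (0.9137) + (4.0251) + (11.9422) + (1.6851) + (-1.8635) = 14.3920
Denominator Σ(y_t−ȳ)² = 86.3743
r_1 = 14.3920 / 86.3743 = 0.167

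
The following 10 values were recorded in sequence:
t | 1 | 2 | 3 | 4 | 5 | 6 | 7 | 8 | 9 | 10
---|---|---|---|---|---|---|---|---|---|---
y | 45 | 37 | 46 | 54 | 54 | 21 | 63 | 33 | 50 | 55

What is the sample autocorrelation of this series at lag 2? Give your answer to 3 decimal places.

0.100

Mean ȳ = (45 + 37 + 46 + 54 + 54 + 21 + 63 + 33 + 50 + 55)/10 = 45.8000
Numerator Σ_{t=1}^{8}(y_t−ȳ)(y_{t+2}−ȳ) = 138.9200
Denominator Σ(y_t−ȳ)² = 1389.6000
r_2 = 138.9200 / 1389.6000 = 0.100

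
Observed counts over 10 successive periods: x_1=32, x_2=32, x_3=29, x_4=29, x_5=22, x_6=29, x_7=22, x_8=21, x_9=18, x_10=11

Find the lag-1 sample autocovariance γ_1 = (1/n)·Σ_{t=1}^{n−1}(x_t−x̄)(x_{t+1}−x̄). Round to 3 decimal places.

19.575

Mean x̄ = (32 + 32 + 29 + 29 + 22 + 29 + 22 + 21 + 18 + 11)/10 = 24.5000
Σ_{t=1}^{9}(x_t−x̄)(x_{t+1}−x̄) = 195.7500
γ_1 = 195.7500 / 10 = 19.575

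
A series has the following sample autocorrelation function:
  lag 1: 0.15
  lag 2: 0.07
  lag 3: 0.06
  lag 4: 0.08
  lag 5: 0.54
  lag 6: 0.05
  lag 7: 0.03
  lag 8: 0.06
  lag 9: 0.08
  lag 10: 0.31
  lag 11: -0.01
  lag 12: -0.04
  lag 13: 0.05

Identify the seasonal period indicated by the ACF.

The largest autocorrelation is r_5 = 0.54, with a weaker echo at lag 10 (0.31); the remaining lags stay at or below 0.15.
The dominant spike at lag 5 indicates a seasonal period of 5.

5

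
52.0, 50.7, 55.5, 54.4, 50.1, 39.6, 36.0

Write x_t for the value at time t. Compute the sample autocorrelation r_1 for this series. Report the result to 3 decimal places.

0.508

Mean x̄ = (52.0 + 50.7 + 55.5 + 54.4 + 50.1 + 39.6 + 36.0)/7 = 48.3286
Deviations from mean: 3.6714, 2.3714, 7.1714, 6.0714, 1.7714, -8.7286, -12.3286
Σ(x_t−x̄)(x_{t+1}−x̄) = (8.7065) + (17.0065) + (43.5408) + (10.7551) + (-15.4620) + (107.6108) = 172.1578
Denominator Σ(x_t−x̄)² = 338.7143
r_1 = 172.1578 / 338.7143 = 0.508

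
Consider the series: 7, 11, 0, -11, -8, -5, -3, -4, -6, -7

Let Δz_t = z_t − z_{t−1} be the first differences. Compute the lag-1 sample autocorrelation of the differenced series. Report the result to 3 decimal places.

First differences Δz: 4, -11, -11, 3, 3, 2, -1, -2, -1
Mean of differences = -1.5556
Numerator Σ(Δz_t−Δz̄)(Δz_{t+1}−Δz̄) = 32.1358
Denominator Σ(Δz_t−Δz̄)² = 264.2222
r_1(Δz) = 32.1358 / 264.2222 = 0.122

0.122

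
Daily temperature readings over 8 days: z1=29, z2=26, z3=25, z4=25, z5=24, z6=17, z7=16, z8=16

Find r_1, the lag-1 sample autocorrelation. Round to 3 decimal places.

0.603

Mean z̄ = (29 + 26 + 25 + 25 + 24 + 17 + 16 + 16)/8 = 22.2500
Deviations from mean: 6.7500, 3.7500, 2.7500, 2.7500, 1.7500, -5.2500, -6.2500, -6.2500
Numerator Σ_{t=1}^{7}(z_t−z̄)(z_{t+1}−z̄) = 110.6875
Denominator Σ(z_t−z̄)² = 183.5000
r_1 = 110.6875 / 183.5000 = 0.603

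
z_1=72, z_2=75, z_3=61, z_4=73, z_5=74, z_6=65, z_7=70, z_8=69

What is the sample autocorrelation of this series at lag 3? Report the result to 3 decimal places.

0.422

Mean z̄ = (72 + 75 + 61 + 73 + 74 + 65 + 70 + 69)/8 = 69.8750
Σ(z_t−z̄)(z_{t+3}−z̄) = (6.6406) + (21.1406) + (43.2656) + (0.3906) + (-3.6094) = 67.8281
Denominator Σ(z_t−z̄)² = 160.8750
r_3 = 67.8281 / 160.8750 = 0.422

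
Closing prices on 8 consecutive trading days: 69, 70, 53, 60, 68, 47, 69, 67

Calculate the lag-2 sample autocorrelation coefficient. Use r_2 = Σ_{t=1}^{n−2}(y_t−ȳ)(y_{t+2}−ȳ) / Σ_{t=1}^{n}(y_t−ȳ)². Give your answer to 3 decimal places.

Mean ȳ = (69 + 70 + 53 + 60 + 68 + 47 + 69 + 67)/8 = 62.8750
Deviations from mean: 6.1250, 7.1250, -9.8750, -2.8750, 5.1250, -15.8750, 6.1250, 4.1250
Σ(y_t−ȳ)(y_{t+2}−ȳ) = (-60.4844) + (-20.4844) + (-50.6094) + (45.6406) + (31.3906) + (-65.4844) = -120.0313
Denominator Σ(y_t−ȳ)² = 526.8750
r_2 = -120.0313 / 526.8750 = -0.228

-0.228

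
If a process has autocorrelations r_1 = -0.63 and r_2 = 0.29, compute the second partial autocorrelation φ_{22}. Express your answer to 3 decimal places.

-0.177

φ_{22} = (r_2 − r_1²) / (1 − r_1²)
r_1² = (-0.63)² = 0.3969
Numerator = 0.29 − 0.3969 = -0.1069; denominator = 1 − 0.3969 = 0.6031
φ_{22} = -0.1069 / 0.6031 = -0.177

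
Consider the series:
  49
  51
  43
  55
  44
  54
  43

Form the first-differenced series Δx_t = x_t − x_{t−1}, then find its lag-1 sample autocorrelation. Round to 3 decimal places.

-0.843

First differences Δx: 2, -8, 12, -11, 10, -11
Mean of differences = -1.0000
Numerator Σ(Δx_t−Δx̄)(Δx_{t+1}−Δx̄) = -462.0000
Denominator Σ(Δx_t−Δx̄)² = 548.0000
r_1(Δx) = -462.0000 / 548.0000 = -0.843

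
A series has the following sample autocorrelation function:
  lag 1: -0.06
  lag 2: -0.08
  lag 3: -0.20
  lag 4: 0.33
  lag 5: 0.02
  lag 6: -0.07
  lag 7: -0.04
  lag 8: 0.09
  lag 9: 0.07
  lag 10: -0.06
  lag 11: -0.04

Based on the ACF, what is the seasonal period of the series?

The largest autocorrelation is r_4 = 0.33; the remaining lags stay at or below 0.09.
The dominant spike at lag 4 indicates a seasonal period of 4.

4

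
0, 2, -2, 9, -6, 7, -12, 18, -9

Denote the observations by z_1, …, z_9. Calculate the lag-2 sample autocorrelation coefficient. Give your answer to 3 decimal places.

Mean z̄ = (0 + 2 − 2 + 9 − 6 + 7 − 12 + 18 − 9)/9 = 0.7778
Numerator Σ_{t=1}^{7}(z_t−z̄)(z_{t+2}−z̄) = 400.9012
Denominator Σ(z_t−z̄)² = 717.5556
r_2 = 400.9012 / 717.5556 = 0.559

0.559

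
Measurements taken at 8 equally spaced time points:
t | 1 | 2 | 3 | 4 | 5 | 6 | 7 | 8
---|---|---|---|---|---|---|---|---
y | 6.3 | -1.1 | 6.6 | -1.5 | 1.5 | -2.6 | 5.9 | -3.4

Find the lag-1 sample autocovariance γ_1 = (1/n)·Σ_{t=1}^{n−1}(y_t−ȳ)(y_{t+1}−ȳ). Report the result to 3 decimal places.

-10.081

Mean ȳ = (6.3 − 1.1 + 6.6 − 1.5 + 1.5 − 2.6 + 5.9 − 3.4)/8 = 1.4625
Σ_{t=1}^{7}(y_t−ȳ)(y_{t+1}−ȳ) = -80.6489
γ_1 = -80.6489 / 8 = -10.081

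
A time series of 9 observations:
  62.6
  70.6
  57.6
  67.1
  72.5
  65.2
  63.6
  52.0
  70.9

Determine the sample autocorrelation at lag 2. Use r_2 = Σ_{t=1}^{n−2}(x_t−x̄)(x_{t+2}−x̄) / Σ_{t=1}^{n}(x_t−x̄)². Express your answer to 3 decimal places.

Mean x̄ = (62.6 + 70.6 + 57.6 + 67.1 + 72.5 + 65.2 + 63.6 + 52.0 + 70.9)/9 = 64.6778
Σ(x_t−x̄)(x_{t+2}−x̄) = (14.7060) + (14.3449) + (-55.3640) + (1.2649) + (-8.4306) + (-6.6206) + (-6.7062) = -46.8054
Denominator Σ(x_t−x̄)² = 357.4156
r_2 = -46.8054 / 357.4156 = -0.131

-0.131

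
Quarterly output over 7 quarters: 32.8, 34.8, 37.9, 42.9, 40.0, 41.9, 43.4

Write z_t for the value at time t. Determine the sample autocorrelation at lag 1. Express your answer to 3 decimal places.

Mean z̄ = (32.8 + 34.8 + 37.9 + 42.9 + 40.0 + 41.9 + 43.4)/7 = 39.1000
Deviations from mean: -6.3000, -4.3000, -1.2000, 3.8000, 0.9000, 2.8000, 4.3000
Numerator Σ_{t=1}^{6}(z_t−z̄)(z_{t+1}−z̄) = 45.6700
Denominator Σ(z_t−z̄)² = 101.2000
r_1 = 45.6700 / 101.2000 = 0.451

0.451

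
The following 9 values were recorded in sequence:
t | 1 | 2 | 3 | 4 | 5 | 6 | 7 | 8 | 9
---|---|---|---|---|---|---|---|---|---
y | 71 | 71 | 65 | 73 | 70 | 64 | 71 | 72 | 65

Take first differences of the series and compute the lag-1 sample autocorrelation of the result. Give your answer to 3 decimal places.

-0.400

First differences Δy: 0, -6, 8, -3, -6, 7, 1, -7
Mean of differences = -0.7500
Numerator Σ(Δy_t−Δȳ)(Δy_{t+1}−Δȳ) = -95.8125
Denominator Σ(Δy_t−Δȳ)² = 239.5000
r_1(Δy) = -95.8125 / 239.5000 = -0.400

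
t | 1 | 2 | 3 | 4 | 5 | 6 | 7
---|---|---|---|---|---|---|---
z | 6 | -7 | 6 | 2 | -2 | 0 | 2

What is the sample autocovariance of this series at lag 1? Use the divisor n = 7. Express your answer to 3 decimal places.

Mean z̄ = (6 − 7 + 6 + 2 − 2 + 0 + 2)/7 = 1.0000
Deviations: 5.0000, -8.0000, 5.0000, 1.0000, -3.0000, -1.0000, 1.0000
Σ_{t=1}^{6}(z_t−z̄)(z_{t+1}−z̄) = -76.0000
γ_1 = -76.0000 / 7 = -10.857

-10.857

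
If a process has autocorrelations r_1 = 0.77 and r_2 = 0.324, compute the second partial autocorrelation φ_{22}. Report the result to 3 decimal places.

φ_{22} = (r_2 − r_1²) / (1 − r_1²)
r_1² = (0.77)² = 0.5929
Numerator = 0.324 − 0.5929 = -0.2689; denominator = 1 − 0.5929 = 0.4071
φ_{22} = -0.2689 / 0.4071 = -0.661

-0.661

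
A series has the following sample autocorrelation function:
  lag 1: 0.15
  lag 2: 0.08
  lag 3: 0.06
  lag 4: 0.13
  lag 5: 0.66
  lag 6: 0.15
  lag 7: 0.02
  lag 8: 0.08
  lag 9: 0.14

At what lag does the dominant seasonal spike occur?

5

The largest autocorrelation is r_5 = 0.66; the remaining lags stay at or below 0.15.
The dominant spike at lag 5 indicates a seasonal period of 5.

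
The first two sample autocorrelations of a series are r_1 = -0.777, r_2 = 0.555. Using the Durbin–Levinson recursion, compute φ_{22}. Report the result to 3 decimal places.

φ_{22} = (r_2 − r_1²) / (1 − r_1²)
r_1² = (-0.777)² = 0.603729
Numerator = 0.555 − 0.6037 = -0.0487; denominator = 1 − 0.6037 = 0.3963
φ_{22} = -0.0487 / 0.3963 = -0.123

-0.123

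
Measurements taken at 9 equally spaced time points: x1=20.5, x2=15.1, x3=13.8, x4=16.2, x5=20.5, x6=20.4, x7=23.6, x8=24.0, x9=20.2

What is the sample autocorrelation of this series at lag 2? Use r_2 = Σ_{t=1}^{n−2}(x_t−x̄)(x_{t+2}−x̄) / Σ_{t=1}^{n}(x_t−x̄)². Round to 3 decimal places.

Mean x̄ = (20.5 + 15.1 + 13.8 + 16.2 + 20.5 + 20.4 + 23.6 + 24.0 + 20.2)/9 = 19.3667
Σ(x_t−x̄)(x_{t+2}−x̄) = (-6.3089) + (13.5111) + (-6.3089) + (-3.2722) + (4.7978) + (4.7878) + (3.5278) = 10.7344
Denominator Σ(x_t−x̄)² = 102.9400
r_2 = 10.7344 / 102.9400 = 0.104

0.104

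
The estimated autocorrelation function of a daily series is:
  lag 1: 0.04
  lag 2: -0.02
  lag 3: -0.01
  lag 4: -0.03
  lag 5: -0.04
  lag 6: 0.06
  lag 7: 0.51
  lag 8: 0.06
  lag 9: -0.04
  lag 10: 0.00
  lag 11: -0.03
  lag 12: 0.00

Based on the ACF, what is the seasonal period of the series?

The largest autocorrelation is r_7 = 0.51; the remaining lags stay at or below 0.06.
The dominant spike at lag 7 indicates a seasonal period of 7.

7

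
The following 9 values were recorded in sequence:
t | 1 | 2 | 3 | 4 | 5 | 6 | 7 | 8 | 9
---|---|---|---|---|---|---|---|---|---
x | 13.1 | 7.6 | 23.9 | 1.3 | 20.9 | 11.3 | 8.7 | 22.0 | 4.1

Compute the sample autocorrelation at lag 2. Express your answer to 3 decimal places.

0.302

Mean x̄ = (13.1 + 7.6 + 23.9 + 1.3 + 20.9 + 11.3 + 8.7 + 22.0 + 4.1)/9 = 12.5444
Numerator Σ_{t=1}^{7}(x_t−x̄)(x_{t+2}−x̄) = 159.3560
Denominator Σ(x_t−x̄)² = 527.0022
r_2 = 159.3560 / 527.0022 = 0.302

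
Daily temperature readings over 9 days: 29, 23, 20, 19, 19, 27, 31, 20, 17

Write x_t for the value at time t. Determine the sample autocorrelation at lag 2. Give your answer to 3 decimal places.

-0.565

Mean x̄ = (29 + 23 + 20 + 19 + 19 + 27 + 31 + 20 + 17)/9 = 22.7778
Σ(x_t−x̄)(x_{t+2}−x̄) = (-17.2840) + (-0.8395) + (10.4938) + (-15.9506) + (-31.0617) + (-11.7284) + (-47.5062) = -113.8765
Denominator Σ(x_t−x̄)² = 201.5556
r_2 = -113.8765 / 201.5556 = -0.565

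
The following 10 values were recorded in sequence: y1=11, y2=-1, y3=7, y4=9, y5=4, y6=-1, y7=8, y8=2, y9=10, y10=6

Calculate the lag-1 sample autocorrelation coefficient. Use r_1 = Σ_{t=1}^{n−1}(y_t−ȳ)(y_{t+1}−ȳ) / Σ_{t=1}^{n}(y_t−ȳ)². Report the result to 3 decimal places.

Mean ȳ = (11 − 1 + 7 + 9 + 4 − 1 + 8 + 2 + 10 + 6)/10 = 5.5000
Numerator Σ_{t=1}^{9}(y_t−ȳ)(y_{t+1}−ȳ) = -74.2500
Denominator Σ(y_t−ȳ)² = 170.5000
r_1 = -74.2500 / 170.5000 = -0.435

-0.435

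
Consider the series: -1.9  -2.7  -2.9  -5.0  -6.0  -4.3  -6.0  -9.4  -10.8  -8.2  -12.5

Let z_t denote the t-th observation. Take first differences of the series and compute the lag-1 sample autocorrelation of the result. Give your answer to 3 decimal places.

-0.334

First differences Δz: -0.8, -0.2, -2.1, -1.0, 1.7, -1.7, -3.4, -1.4, 2.6, -4.3
Mean of differences = -1.0600
Numerator Σ(Δz_t−Δz̄)(Δz_{t+1}−Δz̄) = -13.1436
Denominator Σ(Δz_t−Δz̄)² = 39.4040
r_1(Δz) = -13.1436 / 39.4040 = -0.334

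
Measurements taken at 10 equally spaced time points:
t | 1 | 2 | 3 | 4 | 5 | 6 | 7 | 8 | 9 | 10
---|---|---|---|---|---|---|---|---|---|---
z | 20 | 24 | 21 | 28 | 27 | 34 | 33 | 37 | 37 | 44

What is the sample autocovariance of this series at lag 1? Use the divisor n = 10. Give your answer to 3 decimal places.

30.525

Mean z̄ = (20 + 24 + 21 + 28 + 27 + 34 + 33 + 37 + 37 + 44)/10 = 30.5000
Σ_{t=1}^{9}(z_t−z̄)(z_{t+1}−z̄) = 305.2500
γ_1 = 305.2500 / 10 = 30.525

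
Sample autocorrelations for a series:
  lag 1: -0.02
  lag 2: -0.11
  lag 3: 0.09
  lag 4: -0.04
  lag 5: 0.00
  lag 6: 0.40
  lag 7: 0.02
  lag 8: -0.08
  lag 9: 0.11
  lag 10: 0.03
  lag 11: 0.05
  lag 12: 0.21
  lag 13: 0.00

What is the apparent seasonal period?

6

The largest autocorrelation is r_6 = 0.40, with a weaker echo at lag 12 (0.21); the remaining lags stay at or below 0.11.
The dominant spike at lag 6 indicates a seasonal period of 6.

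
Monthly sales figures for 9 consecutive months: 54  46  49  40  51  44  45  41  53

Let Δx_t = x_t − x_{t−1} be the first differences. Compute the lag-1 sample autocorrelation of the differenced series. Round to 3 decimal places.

First differences Δx: -8, 3, -9, 11, -7, 1, -4, 12
Mean of differences = -0.1250
Numerator Σ(Δx_t−Δx̄)(Δx_{t+1}−Δx̄) = -286.6406
Denominator Σ(Δx_t−Δx̄)² = 484.8750
r_1(Δx) = -286.6406 / 484.8750 = -0.591

-0.591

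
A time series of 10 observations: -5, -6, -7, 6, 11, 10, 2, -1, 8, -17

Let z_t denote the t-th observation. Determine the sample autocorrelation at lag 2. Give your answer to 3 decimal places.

0.034

Mean z̄ = (-5 − 6 − 7 + 6 + 11 + 10 + 2 − 1 + 8 − 17)/10 = 0.1000
Numerator Σ_{t=1}^{8}(z_t−z̄)(z_{t+2}−z̄) = 24.8800
Denominator Σ(z_t−z̄)² = 724.9000
r_2 = 24.8800 / 724.9000 = 0.034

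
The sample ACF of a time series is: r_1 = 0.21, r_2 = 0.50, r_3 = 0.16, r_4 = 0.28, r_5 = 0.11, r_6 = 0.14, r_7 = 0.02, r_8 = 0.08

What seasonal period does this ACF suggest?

2

The largest autocorrelation is r_2 = 0.50, with a weaker echo at lag 4 (0.28); the remaining lags stay at or below 0.21.
The dominant spike at lag 2 indicates a seasonal period of 2.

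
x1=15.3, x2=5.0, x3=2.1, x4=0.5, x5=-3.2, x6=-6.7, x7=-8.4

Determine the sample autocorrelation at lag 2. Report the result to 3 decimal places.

Mean x̄ = (15.3 + 5.0 + 2.1 + 0.5 − 3.2 − 6.7 − 8.4)/7 = 0.6571
Deviations from mean: 14.6429, 4.3429, 1.4429, -0.1571, -3.8571, -7.3571, -9.0571
Σ(x_t−x̄)(x_{t+2}−x̄) = (21.1276) + (-0.6824) + (-5.5653) + (1.1561) + (34.9347) = 50.9706
Denominator Σ(x_t−x̄)² = 386.4171
r_2 = 50.9706 / 386.4171 = 0.132

0.132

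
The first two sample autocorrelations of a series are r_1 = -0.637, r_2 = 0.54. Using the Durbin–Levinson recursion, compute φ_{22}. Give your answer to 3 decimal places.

0.226

φ_{22} = (r_2 − r_1²) / (1 − r_1²)
r_1² = (-0.637)² = 0.405769
Numerator = 0.54 − 0.4058 = 0.1342; denominator = 1 − 0.4058 = 0.5942
φ_{22} = 0.1342 / 0.5942 = 0.226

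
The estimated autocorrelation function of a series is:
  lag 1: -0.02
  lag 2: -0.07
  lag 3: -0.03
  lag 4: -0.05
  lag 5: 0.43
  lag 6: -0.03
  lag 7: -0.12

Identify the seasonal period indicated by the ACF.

The largest autocorrelation is r_5 = 0.43; the remaining lags stay at or below -0.02.
The dominant spike at lag 5 indicates a seasonal period of 5.

5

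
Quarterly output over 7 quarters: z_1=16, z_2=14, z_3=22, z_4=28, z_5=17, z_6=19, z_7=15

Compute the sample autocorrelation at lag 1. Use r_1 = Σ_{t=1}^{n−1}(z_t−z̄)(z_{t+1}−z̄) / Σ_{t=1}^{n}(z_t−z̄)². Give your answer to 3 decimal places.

0.072

Mean z̄ = (16 + 14 + 22 + 28 + 17 + 19 + 15)/7 = 18.7143
Deviations from mean: -2.7143, -4.7143, 3.2857, 9.2857, -1.7143, 0.2857, -3.7143
Σ(z_t−z̄)(z_{t+1}−z̄) = (12.7959) + (-15.4898) + (30.5102) + (-15.9184) + (-0.4898) + (-1.0612) = 10.3469
Denominator Σ(z_t−z̄)² = 143.4286
r_1 = 10.3469 / 143.4286 = 0.072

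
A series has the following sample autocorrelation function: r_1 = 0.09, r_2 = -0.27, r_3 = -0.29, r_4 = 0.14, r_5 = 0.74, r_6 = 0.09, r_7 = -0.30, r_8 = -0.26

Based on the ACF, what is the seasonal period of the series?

The largest autocorrelation is r_5 = 0.74; the remaining lags stay at or below 0.14.
The dominant spike at lag 5 indicates a seasonal period of 5.

5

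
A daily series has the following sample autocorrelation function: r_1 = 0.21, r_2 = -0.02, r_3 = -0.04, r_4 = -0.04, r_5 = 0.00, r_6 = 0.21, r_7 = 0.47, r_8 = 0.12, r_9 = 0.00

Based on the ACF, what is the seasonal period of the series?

The largest autocorrelation is r_7 = 0.47; the remaining lags stay at or below 0.21.
The dominant spike at lag 7 indicates a seasonal period of 7.

7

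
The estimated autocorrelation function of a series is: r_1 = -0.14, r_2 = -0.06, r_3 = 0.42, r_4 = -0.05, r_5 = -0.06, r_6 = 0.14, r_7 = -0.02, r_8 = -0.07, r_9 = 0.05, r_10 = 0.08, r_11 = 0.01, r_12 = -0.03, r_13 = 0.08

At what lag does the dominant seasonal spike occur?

The largest autocorrelation is r_3 = 0.42; the remaining lags stay at or below 0.14.
The dominant spike at lag 3 indicates a seasonal period of 3.

3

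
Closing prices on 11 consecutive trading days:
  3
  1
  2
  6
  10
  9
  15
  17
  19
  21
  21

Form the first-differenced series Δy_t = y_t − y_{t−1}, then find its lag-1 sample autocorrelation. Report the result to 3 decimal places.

-0.210

First differences Δy: -2, 1, 4, 4, -1, 6, 2, 2, 2, 0
Mean of differences = 1.8000
Numerator Σ(Δy_t−Δȳ)(Δy_{t+1}−Δȳ) = -11.2400
Denominator Σ(Δy_t−Δȳ)² = 53.6000
r_1(Δy) = -11.2400 / 53.6000 = -0.210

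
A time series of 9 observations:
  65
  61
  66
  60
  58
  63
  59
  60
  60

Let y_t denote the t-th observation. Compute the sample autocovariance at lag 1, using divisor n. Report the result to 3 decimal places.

Mean ȳ = (65 + 61 + 66 + 60 + 58 + 63 + 59 + 60 + 60)/9 = 61.3333
Σ_{t=1}^{8}(y_t−ȳ)(y_{t+1}−ȳ) = -9.1111
γ_1 = -9.1111 / 9 = -1.012

-1.012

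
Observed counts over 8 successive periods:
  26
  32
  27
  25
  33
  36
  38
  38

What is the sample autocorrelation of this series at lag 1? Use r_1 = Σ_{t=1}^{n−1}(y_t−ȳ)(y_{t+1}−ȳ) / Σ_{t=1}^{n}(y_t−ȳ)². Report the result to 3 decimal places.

0.462

Mean ȳ = (26 + 32 + 27 + 25 + 33 + 36 + 38 + 38)/8 = 31.8750
Deviations from mean: -5.8750, 0.1250, -4.8750, -6.8750, 1.1250, 4.1250, 6.1250, 6.1250
Numerator Σ_{t=1}^{7}(y_t−ȳ)(y_{t+1}−ȳ) = 91.8594
Denominator Σ(y_t−ȳ)² = 198.8750
r_1 = 91.8594 / 198.8750 = 0.462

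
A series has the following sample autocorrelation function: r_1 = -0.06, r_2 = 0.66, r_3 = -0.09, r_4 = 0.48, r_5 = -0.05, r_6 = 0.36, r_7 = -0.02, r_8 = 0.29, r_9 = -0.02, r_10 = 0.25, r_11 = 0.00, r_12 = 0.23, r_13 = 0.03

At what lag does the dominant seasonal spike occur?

The largest autocorrelation is r_2 = 0.66, with weaker echoes at lags 4 (0.48), 6 (0.36), 8 (0.29), 10 (0.25) and 12 (0.23); the remaining lags stay at or below 0.03.
The dominant spike at lag 2 indicates a seasonal period of 2.

2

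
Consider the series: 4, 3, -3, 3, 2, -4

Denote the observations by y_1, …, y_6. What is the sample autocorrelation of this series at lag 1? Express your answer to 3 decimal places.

-0.219

Mean ȳ = (4 + 3 − 3 + 3 + 2 − 4)/6 = 0.8333
Σ(y_t−ȳ)(y_{t+1}−ȳ) = (6.8611) + (-8.3056) + (-8.3056) + (2.5278) + (-5.6389) = -12.8611
Denominator Σ(y_t−ȳ)² = 58.8333
r_1 = -12.8611 / 58.8333 = -0.219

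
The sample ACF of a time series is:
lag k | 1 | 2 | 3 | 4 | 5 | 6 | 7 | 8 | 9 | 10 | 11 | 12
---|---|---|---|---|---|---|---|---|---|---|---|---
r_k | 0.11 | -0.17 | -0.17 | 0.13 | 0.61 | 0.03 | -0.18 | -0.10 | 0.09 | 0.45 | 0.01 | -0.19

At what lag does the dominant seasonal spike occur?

5

The largest autocorrelation is r_5 = 0.61, with a weaker echo at lag 10 (0.45); the remaining lags stay at or below 0.13.
The dominant spike at lag 5 indicates a seasonal period of 5.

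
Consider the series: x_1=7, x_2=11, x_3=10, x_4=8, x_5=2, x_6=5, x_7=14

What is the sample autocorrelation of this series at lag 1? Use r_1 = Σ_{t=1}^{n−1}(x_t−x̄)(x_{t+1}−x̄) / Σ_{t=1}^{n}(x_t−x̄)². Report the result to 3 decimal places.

Mean x̄ = (7 + 11 + 10 + 8 + 2 + 5 + 14)/7 = 8.1429
Deviations from mean: -1.1429, 2.8571, 1.8571, -0.1429, -6.1429, -3.1429, 5.8571
Σ(x_t−x̄)(x_{t+1}−x̄) = (-3.2653) + (5.3061) + (-0.2653) + (0.8776) + (19.3061) + (-18.4082) = 3.5510
Denominator Σ(x_t−x̄)² = 94.8571
r_1 = 3.5510 / 94.8571 = 0.037

0.037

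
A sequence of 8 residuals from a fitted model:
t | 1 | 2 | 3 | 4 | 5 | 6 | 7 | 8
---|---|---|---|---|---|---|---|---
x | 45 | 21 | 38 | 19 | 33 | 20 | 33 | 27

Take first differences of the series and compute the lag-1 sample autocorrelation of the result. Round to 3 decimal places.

First differences Δx: -24, 17, -19, 14, -13, 13, -6
Mean of differences = -2.5714
Numerator Σ(Δx_t−Δx̄)(Δx_{t+1}−Δx̄) = -1401.7551
Denominator Σ(Δx_t−Δx̄)² = 1749.7143
r_1(Δx) = -1401.7551 / 1749.7143 = -0.801

-0.801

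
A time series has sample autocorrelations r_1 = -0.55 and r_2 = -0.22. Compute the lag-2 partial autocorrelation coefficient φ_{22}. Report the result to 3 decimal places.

φ_{22} = (r_2 − r_1²) / (1 − r_1²)
r_1² = (-0.55)² = 0.3025
Numerator = -0.22 − 0.3025 = -0.5225; denominator = 1 − 0.3025 = 0.6975
φ_{22} = -0.5225 / 0.6975 = -0.749

-0.749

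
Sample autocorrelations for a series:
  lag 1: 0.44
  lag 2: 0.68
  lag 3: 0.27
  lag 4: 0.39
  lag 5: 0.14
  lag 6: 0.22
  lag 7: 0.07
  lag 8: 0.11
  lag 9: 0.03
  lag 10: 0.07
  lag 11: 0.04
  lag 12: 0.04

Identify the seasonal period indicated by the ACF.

2

The largest autocorrelation is r_2 = 0.68; the remaining lags stay at or below 0.44.
The dominant spike at lag 2 indicates a seasonal period of 2.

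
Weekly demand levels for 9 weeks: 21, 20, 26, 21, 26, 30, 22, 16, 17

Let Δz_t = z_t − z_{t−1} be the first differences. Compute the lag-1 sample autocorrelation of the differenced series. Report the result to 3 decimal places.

First differences Δz: -1, 6, -5, 5, 4, -8, -6, 1
Mean of differences = -0.5000
Numerator Σ(Δz_t−Δz̄)(Δz_{t+1}−Δz̄) = -33.2500
Denominator Σ(Δz_t−Δz̄)² = 202.0000
r_1(Δz) = -33.2500 / 202.0000 = -0.165

-0.165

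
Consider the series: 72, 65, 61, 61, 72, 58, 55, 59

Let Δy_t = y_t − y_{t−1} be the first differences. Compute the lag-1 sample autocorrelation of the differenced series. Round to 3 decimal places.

-0.308

First differences Δy: -7, -4, 0, 11, -14, -3, 4
Mean of differences = -1.8571
Numerator Σ(Δy_t−Δȳ)(Δy_{t+1}−Δȳ) = -118.0204
Denominator Σ(Δy_t−Δȳ)² = 382.8571
r_1(Δy) = -118.0204 / 382.8571 = -0.308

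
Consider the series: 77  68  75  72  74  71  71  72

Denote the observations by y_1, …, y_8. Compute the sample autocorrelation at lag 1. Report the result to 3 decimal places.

Mean ȳ = (77 + 68 + 75 + 72 + 74 + 71 + 71 + 72)/8 = 72.5000
Deviations from mean: 4.5000, -4.5000, 2.5000, -0.5000, 1.5000, -1.5000, -1.5000, -0.5000
Σ(y_t−ȳ)(y_{t+1}−ȳ) = (-20.2500) + (-11.2500) + (-1.2500) + (-0.7500) + (-2.2500) + (2.2500) + (0.7500) = -32.7500
Denominator Σ(y_t−ȳ)² = 54.0000
r_1 = -32.7500 / 54.0000 = -0.606

-0.606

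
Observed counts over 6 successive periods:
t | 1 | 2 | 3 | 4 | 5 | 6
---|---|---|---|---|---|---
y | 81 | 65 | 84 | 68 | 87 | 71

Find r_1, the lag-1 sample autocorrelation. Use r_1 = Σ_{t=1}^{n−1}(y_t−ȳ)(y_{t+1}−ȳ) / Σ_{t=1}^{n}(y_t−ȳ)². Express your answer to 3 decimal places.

-0.833

Mean ȳ = (81 + 65 + 84 + 68 + 87 + 71)/6 = 76.0000
Deviations from mean: 5.0000, -11.0000, 8.0000, -8.0000, 11.0000, -5.0000
Σ(y_t−ȳ)(y_{t+1}−ȳ) = (-55.0000) + (-88.0000) + (-64.0000) + (-88.0000) + (-55.0000) = -350.0000
Denominator Σ(y_t−ȳ)² = 420.0000
r_1 = -350.0000 / 420.0000 = -0.833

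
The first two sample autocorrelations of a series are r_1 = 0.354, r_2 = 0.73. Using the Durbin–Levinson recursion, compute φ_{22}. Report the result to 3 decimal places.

0.691

φ_{22} = (r_2 − r_1²) / (1 − r_1²)
r_1² = (0.354)² = 0.125316
Numerator = 0.73 − 0.1253 = 0.6047; denominator = 1 − 0.1253 = 0.8747
φ_{22} = 0.6047 / 0.8747 = 0.691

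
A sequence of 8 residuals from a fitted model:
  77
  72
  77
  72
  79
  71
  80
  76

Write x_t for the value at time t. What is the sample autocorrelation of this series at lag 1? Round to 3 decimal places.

-0.753

Mean x̄ = (77 + 72 + 77 + 72 + 79 + 71 + 80 + 76)/8 = 75.5000
Numerator Σ_{t=1}^{7}(x_t−x̄)(x_{t+1}−x̄) = -61.7500
Denominator Σ(x_t−x̄)² = 82.0000
r_1 = -61.7500 / 82.0000 = -0.753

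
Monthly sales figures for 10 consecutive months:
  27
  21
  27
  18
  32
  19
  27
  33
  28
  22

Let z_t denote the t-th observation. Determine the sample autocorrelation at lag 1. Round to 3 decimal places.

-0.430

Mean z̄ = (27 + 21 + 27 + 18 + 32 + 19 + 27 + 33 + 28 + 22)/10 = 25.4000
Numerator Σ_{t=1}^{9}(z_t−z̄)(z_{t+1}−z̄) = -104.1600
Denominator Σ(z_t−z̄)² = 242.4000
r_1 = -104.1600 / 242.4000 = -0.430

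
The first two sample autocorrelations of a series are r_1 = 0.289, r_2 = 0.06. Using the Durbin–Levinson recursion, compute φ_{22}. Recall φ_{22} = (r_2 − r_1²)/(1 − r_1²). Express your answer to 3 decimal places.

φ_{22} = (r_2 − r_1²) / (1 − r_1²)
r_1² = (0.289)² = 0.083521
Numerator = 0.06 − 0.0835 = -0.0235; denominator = 1 − 0.0835 = 0.9165
φ_{22} = -0.0235 / 0.9165 = -0.026

-0.026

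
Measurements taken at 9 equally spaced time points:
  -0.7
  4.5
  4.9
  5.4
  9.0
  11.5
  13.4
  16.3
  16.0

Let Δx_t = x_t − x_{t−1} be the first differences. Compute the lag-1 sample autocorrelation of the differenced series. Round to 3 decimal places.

First differences Δx: 5.2, 0.4, 0.5, 3.6, 2.5, 1.9, 2.9, -0.3
Mean of differences = 2.0875
Numerator Σ(Δx_t−Δx̄)(Δx_{t+1}−Δx̄) = -6.5202
Denominator Σ(Δx_t−Δx̄)² = 23.9088
r_1(Δx) = -6.5202 / 23.9088 = -0.273

-0.273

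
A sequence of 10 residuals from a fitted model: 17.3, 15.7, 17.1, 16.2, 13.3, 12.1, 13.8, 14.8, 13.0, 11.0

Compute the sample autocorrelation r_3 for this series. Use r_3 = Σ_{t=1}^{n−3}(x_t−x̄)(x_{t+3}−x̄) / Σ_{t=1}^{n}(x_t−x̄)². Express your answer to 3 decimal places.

Mean x̄ = (17.3 + 15.7 + 17.1 + 16.2 + 13.3 + 12.1 + 13.8 + 14.8 + 13.0 + 11.0)/10 = 14.4300
Σ(x_t−x̄)(x_{t+3}−x̄) = (5.0799) + (-1.4351) + (-6.2211) + (-1.1151) + (-0.4181) + (3.3319) + (2.1609) = 1.3833
Denominator Σ(x_t−x̄)² = 41.1610
r_3 = 1.3833 / 41.1610 = 0.034

0.034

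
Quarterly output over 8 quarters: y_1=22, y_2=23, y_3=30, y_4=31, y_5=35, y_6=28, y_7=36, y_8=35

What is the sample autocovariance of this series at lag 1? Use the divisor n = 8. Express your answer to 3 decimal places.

8.625

Mean ȳ = (22 + 23 + 30 + 31 + 35 + 28 + 36 + 35)/8 = 30.0000
Deviations: -8.0000, -7.0000, 0.0000, 1.0000, 5.0000, -2.0000, 6.0000, 5.0000
Σ_{t=1}^{7}(y_t−ȳ)(y_{t+1}−ȳ) = 69.0000
γ_1 = 69.0000 / 8 = 8.625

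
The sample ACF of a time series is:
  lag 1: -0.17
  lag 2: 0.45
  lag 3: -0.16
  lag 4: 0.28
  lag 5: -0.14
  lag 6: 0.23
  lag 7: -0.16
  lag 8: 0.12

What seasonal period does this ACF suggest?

2

The largest autocorrelation is r_2 = 0.45, with weaker echoes at lags 4 (0.28) and 6 (0.23); the remaining lags stay at or below 0.12.
The dominant spike at lag 2 indicates a seasonal period of 2.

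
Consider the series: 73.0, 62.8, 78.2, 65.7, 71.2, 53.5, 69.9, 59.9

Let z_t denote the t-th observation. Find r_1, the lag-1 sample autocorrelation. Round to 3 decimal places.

-0.476

Mean z̄ = (73.0 + 62.8 + 78.2 + 65.7 + 71.2 + 53.5 + 69.9 + 59.9)/8 = 66.7750
Deviations from mean: 6.2250, -3.9750, 11.4250, -1.0750, 4.4250, -13.2750, 3.1250, -6.8750
Σ(z_t−z̄)(z_{t+1}−z̄) = (-24.7444) + (-45.4144) + (-12.2819) + (-4.7569) + (-58.7419) + (-41.4844) + (-21.4844) = -208.9081
Denominator Σ(z_t−z̄)² = 439.0750
r_1 = -208.9081 / 439.0750 = -0.476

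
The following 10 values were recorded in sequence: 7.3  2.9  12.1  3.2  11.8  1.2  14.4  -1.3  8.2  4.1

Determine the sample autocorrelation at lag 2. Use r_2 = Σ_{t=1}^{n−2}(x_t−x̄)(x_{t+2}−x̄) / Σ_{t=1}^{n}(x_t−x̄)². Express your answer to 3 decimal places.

Mean x̄ = (7.3 + 2.9 + 12.1 + 3.2 + 11.8 + 1.2 + 14.4 − 1.3 + 8.2 + 4.1)/10 = 6.3900
Numerator Σ_{t=1}^{8}(x_t−x̄)(x_{t+2}−x̄) = 179.1298
Denominator Σ(x_t−x̄)² = 243.8090
r_2 = 179.1298 / 243.8090 = 0.735

0.735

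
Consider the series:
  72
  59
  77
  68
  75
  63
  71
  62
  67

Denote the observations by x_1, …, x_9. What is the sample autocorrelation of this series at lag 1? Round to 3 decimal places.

-0.601

Mean x̄ = (72 + 59 + 77 + 68 + 75 + 63 + 71 + 62 + 67)/9 = 68.2222
Numerator Σ_{t=1}^{8}(x_t−x̄)(x_{t+1}−x̄) = -178.8272
Denominator Σ(x_t−x̄)² = 297.5556
r_1 = -178.8272 / 297.5556 = -0.601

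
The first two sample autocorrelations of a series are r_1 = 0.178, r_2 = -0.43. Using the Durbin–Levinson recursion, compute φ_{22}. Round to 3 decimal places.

-0.477

φ_{22} = (r_2 − r_1²) / (1 − r_1²)
r_1² = (0.178)² = 0.031684
Numerator = -0.43 − 0.0317 = -0.4617; denominator = 1 − 0.0317 = 0.9683
φ_{22} = -0.4617 / 0.9683 = -0.477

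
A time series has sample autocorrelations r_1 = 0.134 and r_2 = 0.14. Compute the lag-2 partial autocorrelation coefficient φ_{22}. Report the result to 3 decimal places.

0.124

φ_{22} = (r_2 − r_1²) / (1 − r_1²)
r_1² = (0.134)² = 0.017956
Numerator = 0.14 − 0.0180 = 0.1220; denominator = 1 − 0.0180 = 0.9820
φ_{22} = 0.1220 / 0.9820 = 0.124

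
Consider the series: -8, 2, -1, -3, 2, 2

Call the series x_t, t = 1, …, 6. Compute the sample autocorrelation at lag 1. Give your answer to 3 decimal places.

Mean x̄ = (-8 + 2 − 1 − 3 + 2 + 2)/6 = -1.0000
Deviations from mean: -7.0000, 3.0000, 0.0000, -2.0000, 3.0000, 3.0000
Σ(x_t−x̄)(x_{t+1}−x̄) = (-21.0000) + (0.0000) + (0.0000) + (-6.0000) + (9.0000) = -18.0000
Denominator Σ(x_t−x̄)² = 80.0000
r_1 = -18.0000 / 80.0000 = -0.225

-0.225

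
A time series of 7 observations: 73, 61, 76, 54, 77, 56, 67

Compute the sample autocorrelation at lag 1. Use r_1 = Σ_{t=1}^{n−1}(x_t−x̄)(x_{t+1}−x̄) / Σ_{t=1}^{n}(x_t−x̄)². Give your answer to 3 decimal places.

Mean x̄ = (73 + 61 + 76 + 54 + 77 + 56 + 67)/7 = 66.2857
Deviations from mean: 6.7143, -5.2857, 9.7143, -12.2857, 10.7143, -10.2857, 0.7143
Σ(x_t−x̄)(x_{t+1}−x̄) = (-35.4898) + (-51.3469) + (-119.3469) + (-131.6327) + (-110.2041) + (-7.3469) = -455.3673
Denominator Σ(x_t−x̄)² = 539.4286
r_1 = -455.3673 / 539.4286 = -0.844

-0.844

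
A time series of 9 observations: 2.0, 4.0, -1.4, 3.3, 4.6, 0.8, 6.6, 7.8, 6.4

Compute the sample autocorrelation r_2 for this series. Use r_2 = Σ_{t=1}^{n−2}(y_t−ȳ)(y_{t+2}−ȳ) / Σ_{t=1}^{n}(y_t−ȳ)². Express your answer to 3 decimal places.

Mean ȳ = (2.0 + 4.0 − 1.4 + 3.3 + 4.6 + 0.8 + 6.6 + 7.8 + 6.4)/9 = 3.7889
Σ(y_t−ȳ)(y_{t+2}−ȳ) = (9.2823) + (-0.1032) + (-4.2088) + (1.4612) + (2.2801) + (-11.9888) + (7.3401) = 4.0631
Denominator Σ(y_t−ȳ)² = 70.8089
r_2 = 4.0631 / 70.8089 = 0.057

0.057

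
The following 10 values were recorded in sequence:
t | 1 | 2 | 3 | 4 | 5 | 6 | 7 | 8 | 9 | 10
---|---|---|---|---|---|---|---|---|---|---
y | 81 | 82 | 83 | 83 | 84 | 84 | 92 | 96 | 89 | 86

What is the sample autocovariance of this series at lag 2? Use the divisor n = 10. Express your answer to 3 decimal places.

2.500

Mean ȳ = (81 + 82 + 83 + 83 + 84 + 84 + 92 + 96 + 89 + 86)/10 = 86.0000
Σ_{t=1}^{8}(y_t−ȳ)(y_{t+2}−ȳ) = 25.0000
γ_2 = 25.0000 / 10 = 2.500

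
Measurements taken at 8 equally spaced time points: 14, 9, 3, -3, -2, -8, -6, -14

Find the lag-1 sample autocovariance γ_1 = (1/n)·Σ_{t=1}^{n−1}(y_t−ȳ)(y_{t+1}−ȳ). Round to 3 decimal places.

Mean ȳ = (14 + 9 + 3 − 3 − 2 − 8 − 6 − 14)/8 = -0.8750
Deviations: 14.8750, 9.8750, 3.8750, -2.1250, -1.1250, -7.1250, -5.1250, -13.1250
Σ_{t=1}^{7}(y_t−ȳ)(y_{t+1}−ȳ) = 291.1094
γ_1 = 291.1094 / 8 = 36.389

36.389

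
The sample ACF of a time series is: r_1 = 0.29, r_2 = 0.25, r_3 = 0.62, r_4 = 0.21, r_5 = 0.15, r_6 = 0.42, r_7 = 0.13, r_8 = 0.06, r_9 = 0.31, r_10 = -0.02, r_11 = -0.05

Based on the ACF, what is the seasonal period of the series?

The largest autocorrelation is r_3 = 0.62, with weaker echoes at lags 6 (0.42) and 9 (0.31); the remaining lags stay at or below 0.29. The elevated value at lag 1 (0.29), dropping to 0.25 at lag 2, reflects decaying short-term dependence rather than seasonality.
The dominant spike at lag 3 indicates a seasonal period of 3.

3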